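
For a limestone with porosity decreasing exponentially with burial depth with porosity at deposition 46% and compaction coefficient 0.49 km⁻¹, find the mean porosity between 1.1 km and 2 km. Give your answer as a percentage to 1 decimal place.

21.7%

⟨phi⟩ = (1/(d₂−d₁)) ∫ phi₀ e^(−kd) dd = phi₀·(e^(−k·d₁) − e^(−k·d₂)) / (k·(d₂−d₁))
e^(−0.49×1.1) = 0.5833; e^(−0.49×2) = 0.3753
⟨phi⟩ = 0.46 × (0.5833 − 0.3753) / (0.49 × 0.9) = 0.46 × 0.4717 = 0.2170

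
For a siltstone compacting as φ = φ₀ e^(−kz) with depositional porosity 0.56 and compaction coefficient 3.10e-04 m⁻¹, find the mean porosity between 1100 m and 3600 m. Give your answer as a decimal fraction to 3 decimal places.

Working in km (1 km = 1000 m; k in km⁻¹ = k in m⁻¹ × 1000):
⟨φ⟩ = (1/(z₂−z₁)) ∫ φ₀ e^(−kz) dz = φ₀·(e^(−k·z₁) − e^(−k·z₂)) / (k·(z₂−z₁))
e^(−0.31×1.1) = 0.7111; e^(−0.31×3.6) = 0.3276
⟨φ⟩ = 0.56 × (0.7111 − 0.3276) / (0.31 × 2.5) = 0.56 × 0.4948 = 0.2771

0.277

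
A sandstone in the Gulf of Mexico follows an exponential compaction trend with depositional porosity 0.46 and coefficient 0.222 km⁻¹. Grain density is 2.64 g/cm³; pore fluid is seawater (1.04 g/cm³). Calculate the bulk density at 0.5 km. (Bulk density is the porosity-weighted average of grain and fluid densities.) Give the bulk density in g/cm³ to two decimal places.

Porosity at depth: φ = 0.46·exp(−0.222×0.5) = 0.46×0.8949 = 0.4117
Bulk density: ρ_b = (1−φ)ρ_g + φ·ρ_f = 0.5883×2.64 + 0.4117×1.04
       = 1.553 + 0.428 = 1.981 g/cm³

1.98 g/cm³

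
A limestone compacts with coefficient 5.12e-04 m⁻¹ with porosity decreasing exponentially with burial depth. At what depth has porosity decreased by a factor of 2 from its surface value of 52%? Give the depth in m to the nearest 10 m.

1350 m

Working in km (1 km = 1000 m; k in km⁻¹ = k in m⁻¹ × 1000):
φ/φ₀ = 1/2 ⇒ exp(−k·Z) = 1/2 ⇒ Z = ln(2) / k
Z = 0.6931 / 0.512 = 1.354 km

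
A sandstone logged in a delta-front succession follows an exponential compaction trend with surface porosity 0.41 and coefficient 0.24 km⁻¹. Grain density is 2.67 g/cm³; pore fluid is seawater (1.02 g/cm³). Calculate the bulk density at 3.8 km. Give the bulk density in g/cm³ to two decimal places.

Porosity at depth: phi = 0.41·exp(−0.24×3.8) = 0.41×0.4017 = 0.1647
Bulk density: ρ_b = (1−phi)ρ_g + phi·ρ_f = 0.8353×2.67 + 0.1647×1.02
       = 2.230 + 0.168 = 2.398 g/cm³

2.40 g/cm³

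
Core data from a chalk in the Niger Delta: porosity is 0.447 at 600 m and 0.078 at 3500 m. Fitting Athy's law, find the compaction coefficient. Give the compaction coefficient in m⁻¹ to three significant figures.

0.000602 m⁻¹

Working in km (1 km = 1000 m; c in km⁻¹ = c in m⁻¹ × 1000):
Athy: n(d) = n₀ e^(−cd) ⇒ n₁/n₂ = e^{c(d₂−d₁)} ⇒ c = ln(n₁/n₂)/(d₂−d₁)
c = ln(0.447/0.078) / (3.5 − 0.6) = ln(5.731) / 2.9 = 1.7458 / 2.9 = 0.602 km⁻¹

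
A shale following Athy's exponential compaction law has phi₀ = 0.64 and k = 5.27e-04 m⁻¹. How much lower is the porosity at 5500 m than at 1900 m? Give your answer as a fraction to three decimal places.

Working in km (1 km = 1000 m; k in km⁻¹ = k in m⁻¹ × 1000):
phi(1.9) = 0.64·e^(−0.527×1.9) = 0.2351
phi(5.5) = 0.64·e^(−0.527×5.5) = 0.0353
Δphi = 0.2351 − 0.0353 = 0.1999

0.200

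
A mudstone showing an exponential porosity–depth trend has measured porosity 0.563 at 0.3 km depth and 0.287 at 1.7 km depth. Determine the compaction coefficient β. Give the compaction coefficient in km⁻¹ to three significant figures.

0.481 km⁻¹

Athy: φ(d) = φ₀ e^(−βd) ⇒ φ₁/φ₂ = e^{β(d₂−d₁)} ⇒ β = ln(φ₁/φ₂)/(d₂−d₁)
β = ln(0.563/0.287) / (1.7 − 0.3) = ln(1.962) / 1.4 = 0.6738 / 1.4 = 0.4813 km⁻¹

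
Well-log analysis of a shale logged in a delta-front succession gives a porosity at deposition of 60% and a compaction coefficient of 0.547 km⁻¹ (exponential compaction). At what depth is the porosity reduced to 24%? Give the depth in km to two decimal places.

Invert Athy's law: d = ln(phi₀/phi) / c
d = ln(0.6/0.24) / 0.547 = ln(2.5) / 0.547 = 0.9163 / 0.547 = 1.675 km

1.68 km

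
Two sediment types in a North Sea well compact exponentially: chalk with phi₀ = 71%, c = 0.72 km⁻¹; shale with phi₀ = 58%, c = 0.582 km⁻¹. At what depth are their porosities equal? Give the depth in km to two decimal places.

1.47 km

Set phi₀ₐ e^(−cₐz) = phi₀ᵦ e^(−cᵦz) ⇒ ln(phi₀ₐ/phi₀ᵦ) = (cₐ − cᵦ)·z
z = ln(0.71/0.58) / (0.72 − 0.582) = 0.2022 / 0.138 = 1.465 km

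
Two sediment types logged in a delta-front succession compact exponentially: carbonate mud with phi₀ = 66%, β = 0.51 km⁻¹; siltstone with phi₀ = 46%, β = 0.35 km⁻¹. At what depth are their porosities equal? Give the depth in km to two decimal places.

Set phi₀ₐ e^(−βₐZ) = phi₀ᵦ e^(−βᵦZ) ⇒ ln(phi₀ₐ/phi₀ᵦ) = (βₐ − βᵦ)·Z
Z = ln(0.66/0.46) / (0.51 − 0.35) = 0.3610 / 0.16 = 2.256 km

2.26 km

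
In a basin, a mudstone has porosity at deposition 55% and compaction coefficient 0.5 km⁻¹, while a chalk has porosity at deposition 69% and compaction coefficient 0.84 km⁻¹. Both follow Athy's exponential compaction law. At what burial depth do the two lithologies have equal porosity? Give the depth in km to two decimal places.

Set n₀ₐ e^(−βₐZ) = n₀ᵦ e^(−βᵦZ) ⇒ ln(n₀ₐ/n₀ᵦ) = (βₐ − βᵦ)·Z
Z = ln(0.55/0.69) / (0.5 − 0.84) = -0.2268 / -0.34 = 0.667 km

0.67 km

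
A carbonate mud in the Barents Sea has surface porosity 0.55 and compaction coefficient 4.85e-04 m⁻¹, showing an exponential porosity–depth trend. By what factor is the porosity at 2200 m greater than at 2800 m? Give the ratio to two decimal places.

1.34

Working in km (1 km = 1000 m; c in km⁻¹ = c in m⁻¹ × 1000):
φ(Z₁)/φ(Z₂) = e^(−c·Z₁)/e^(−c·Z₂) = e^{c(Z₂−Z₁)}
= exp(0.485 × 0.6) = exp(0.291) = 1.3378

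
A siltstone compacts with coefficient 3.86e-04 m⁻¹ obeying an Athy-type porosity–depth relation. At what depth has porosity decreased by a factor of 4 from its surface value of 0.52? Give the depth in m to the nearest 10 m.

3590 m

Working in km (1 km = 1000 m; k in km⁻¹ = k in m⁻¹ × 1000):
φ/φ₀ = 1/4 ⇒ exp(−k·d) = 1/4 ⇒ d = ln(4) / k
d = 1.3863 / 0.386 = 3.591 km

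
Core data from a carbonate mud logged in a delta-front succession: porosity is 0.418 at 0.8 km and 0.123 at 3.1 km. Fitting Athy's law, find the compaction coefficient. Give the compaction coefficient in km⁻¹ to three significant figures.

0.532 km⁻¹

Athy: φ(d) = φ₀ e^(−βd) ⇒ φ₁/φ₂ = e^{β(d₂−d₁)} ⇒ β = ln(φ₁/φ₂)/(d₂−d₁)
β = ln(0.418/0.123) / (3.1 − 0.8) = ln(3.398) / 2.3 = 1.2233 / 2.3 = 0.5319 km⁻¹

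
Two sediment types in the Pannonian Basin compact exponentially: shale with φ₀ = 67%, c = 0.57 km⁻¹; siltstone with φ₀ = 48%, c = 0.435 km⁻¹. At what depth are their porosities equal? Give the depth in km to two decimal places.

2.47 km

Set φ₀ₐ e^(−cₐd) = φ₀ᵦ e^(−cᵦd) ⇒ ln(φ₀ₐ/φ₀ᵦ) = (cₐ − cᵦ)·d
d = ln(0.67/0.48) / (0.57 − 0.435) = 0.3335 / 0.135 = 2.470 km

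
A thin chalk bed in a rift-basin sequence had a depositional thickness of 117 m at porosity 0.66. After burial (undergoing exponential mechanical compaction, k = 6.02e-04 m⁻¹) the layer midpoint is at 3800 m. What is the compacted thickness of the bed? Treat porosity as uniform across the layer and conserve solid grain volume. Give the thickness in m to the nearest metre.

Working in km (1 km = 1000 m; k in km⁻¹ = k in m⁻¹ × 1000):
Porosity at 3.8 km: phi = 0.66·exp(−0.602×3.8) = 0.0670
Solid-volume conservation: h(1−phi) = h₀(1−phi₀) ⇒ h = h₀·(1−phi₀)/(1−phi)
h = 0.117 × (1 − 0.66)/(1 − 0.0670) = 0.117 × 0.3644 = 0.0426 km

43 m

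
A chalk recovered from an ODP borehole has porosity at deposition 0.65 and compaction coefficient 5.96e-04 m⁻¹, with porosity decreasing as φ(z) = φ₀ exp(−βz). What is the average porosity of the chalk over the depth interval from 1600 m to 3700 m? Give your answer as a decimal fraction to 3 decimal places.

Working in km (1 km = 1000 m; β in km⁻¹ = β in m⁻¹ × 1000):
⟨φ⟩ = (1/(z₂−z₁)) ∫ φ₀ e^(−βz) dz = φ₀·(e^(−β·z₁) − e^(−β·z₂)) / (β·(z₂−z₁))
e^(−0.596×1.6) = 0.3854; e^(−0.596×3.7) = 0.1102
⟨φ⟩ = 0.65 × (0.3854 − 0.1102) / (0.596 × 2.1) = 0.65 × 0.2198 = 0.1429

0.143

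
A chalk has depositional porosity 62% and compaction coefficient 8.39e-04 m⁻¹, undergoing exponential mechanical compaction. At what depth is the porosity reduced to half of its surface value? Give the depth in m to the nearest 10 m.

Working in km (1 km = 1000 m; k in km⁻¹ = k in m⁻¹ × 1000):
phi/phi₀ = 1/2 ⇒ exp(−k·z) = 1/2 ⇒ z = ln(2) / k
z = 0.6931 / 0.839 = 0.826 km

830 m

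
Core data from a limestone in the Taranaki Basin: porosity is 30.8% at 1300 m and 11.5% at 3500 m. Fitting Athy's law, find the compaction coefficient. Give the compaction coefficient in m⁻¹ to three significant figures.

0.000448 m⁻¹

Working in km (1 km = 1000 m; k in km⁻¹ = k in m⁻¹ × 1000):
Athy: n(Z) = n₀ e^(−kZ) ⇒ n₁/n₂ = e^{k(Z₂−Z₁)} ⇒ k = ln(n₁/n₂)/(Z₂−Z₁)
k = ln(0.308/0.115) / (3.5 − 1.3) = ln(2.678) / 2.2 = 0.9852 / 2.2 = 0.4478 km⁻¹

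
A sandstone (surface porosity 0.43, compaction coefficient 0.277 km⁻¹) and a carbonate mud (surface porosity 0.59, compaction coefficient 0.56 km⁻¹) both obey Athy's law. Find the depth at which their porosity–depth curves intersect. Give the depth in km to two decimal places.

1.12 km

Set n₀ₐ e^(−kₐz) = n₀ᵦ e^(−kᵦz) ⇒ ln(n₀ₐ/n₀ᵦ) = (kₐ − kᵦ)·z
z = ln(0.43/0.59) / (0.277 − 0.56) = -0.3163 / -0.283 = 1.118 km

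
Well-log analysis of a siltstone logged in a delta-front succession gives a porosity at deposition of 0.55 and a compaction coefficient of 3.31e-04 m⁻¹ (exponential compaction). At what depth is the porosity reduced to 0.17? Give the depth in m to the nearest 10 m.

Working in km (1 km = 1000 m; k in km⁻¹ = k in m⁻¹ × 1000):
Invert Athy's law: z = ln(phi₀/phi) / k
z = ln(0.55/0.17) / 0.331 = ln(3.235) / 0.331 = 1.1741 / 0.331 = 3.547 km

3550 m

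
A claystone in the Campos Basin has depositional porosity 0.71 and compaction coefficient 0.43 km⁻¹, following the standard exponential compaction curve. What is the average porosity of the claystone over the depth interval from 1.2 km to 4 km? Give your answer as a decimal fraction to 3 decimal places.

0.246

⟨φ⟩ = (1/(z₂−z₁)) ∫ φ₀ e^(−βz) dz = φ₀·(e^(−β·z₁) − e^(−β·z₂)) / (β·(z₂−z₁))
e^(−0.43×1.2) = 0.5969; e^(−0.43×4) = 0.1791
⟨φ⟩ = 0.71 × (0.5969 − 0.1791) / (0.43 × 2.8) = 0.71 × 0.3470 = 0.2464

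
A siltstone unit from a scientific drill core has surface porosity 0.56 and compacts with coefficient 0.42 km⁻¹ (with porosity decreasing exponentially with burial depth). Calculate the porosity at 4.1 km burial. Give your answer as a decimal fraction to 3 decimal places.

0.100

n = n₀·exp(−β·d) = 0.56 × exp(−0.42 × 4.1) = 0.56 × exp(−1.722)
  = 0.56 × 0.1787 = 0.1001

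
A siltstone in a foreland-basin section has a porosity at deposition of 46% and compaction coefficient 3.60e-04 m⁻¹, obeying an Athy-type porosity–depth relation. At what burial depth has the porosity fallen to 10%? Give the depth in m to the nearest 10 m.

4240 m

Working in km (1 km = 1000 m; k in km⁻¹ = k in m⁻¹ × 1000):
Invert Athy's law: d = ln(n₀/n) / k
d = ln(0.46/0.1) / 0.36 = ln(4.6) / 0.36 = 1.5261 / 0.36 = 4.239 km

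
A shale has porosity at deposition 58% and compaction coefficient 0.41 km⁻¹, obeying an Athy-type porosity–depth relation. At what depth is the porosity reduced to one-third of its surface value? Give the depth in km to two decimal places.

phi/phi₀ = 1/3 ⇒ exp(−c·d) = 1/3 ⇒ d = ln(3) / c
d = 1.0986 / 0.41 = 2.680 km

2.68 km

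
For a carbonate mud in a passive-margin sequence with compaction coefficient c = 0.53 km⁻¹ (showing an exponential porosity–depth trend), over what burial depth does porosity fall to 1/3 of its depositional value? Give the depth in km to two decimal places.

2.07 km

φ/φ₀ = 1/3 ⇒ exp(−c·Z) = 1/3 ⇒ Z = ln(3) / c
Z = 1.0986 / 0.53 = 2.073 km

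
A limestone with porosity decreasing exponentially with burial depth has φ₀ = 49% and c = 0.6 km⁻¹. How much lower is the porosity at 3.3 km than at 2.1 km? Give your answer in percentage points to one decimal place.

φ(2.1) = 0.49·e^(−0.6×2.1) = 0.1390
φ(3.3) = 0.49·e^(−0.6×3.3) = 0.0677
Δφ = 0.1390 − 0.0677 = 0.0713

7.1 percentage points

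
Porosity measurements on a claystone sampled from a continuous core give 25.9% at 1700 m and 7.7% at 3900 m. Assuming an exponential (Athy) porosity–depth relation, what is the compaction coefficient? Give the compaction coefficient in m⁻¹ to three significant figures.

Working in km (1 km = 1000 m; k in km⁻¹ = k in m⁻¹ × 1000):
Athy: φ(d) = φ₀ e^(−kd) ⇒ φ₁/φ₂ = e^{k(d₂−d₁)} ⇒ k = ln(φ₁/φ₂)/(d₂−d₁)
k = ln(0.259/0.077) / (3.9 − 1.7) = ln(3.364) / 2.2 = 1.2130 / 2.2 = 0.5514 km⁻¹

0.000551 m⁻¹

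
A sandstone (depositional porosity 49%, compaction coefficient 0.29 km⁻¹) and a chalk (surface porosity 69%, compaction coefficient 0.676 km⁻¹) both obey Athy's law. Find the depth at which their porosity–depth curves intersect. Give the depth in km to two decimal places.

Set φ₀ₐ e^(−βₐd) = φ₀ᵦ e^(−βᵦd) ⇒ ln(φ₀ₐ/φ₀ᵦ) = (βₐ − βᵦ)·d
d = ln(0.49/0.69) / (0.29 − 0.676) = -0.3423 / -0.386 = 0.887 km

0.89 km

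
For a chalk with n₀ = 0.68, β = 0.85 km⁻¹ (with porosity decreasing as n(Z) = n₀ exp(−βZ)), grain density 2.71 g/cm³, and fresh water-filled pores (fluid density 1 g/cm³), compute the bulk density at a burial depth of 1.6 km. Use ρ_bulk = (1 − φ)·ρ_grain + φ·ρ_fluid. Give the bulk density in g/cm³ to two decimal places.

Porosity at depth: n = 0.68·exp(−0.85×1.6) = 0.68×0.2567 = 0.1745
Bulk density: ρ_b = (1−n)ρ_g + n·ρ_f = 0.8255×2.71 + 0.1745×1
       = 2.237 + 0.175 = 2.412 g/cm³

2.41 g/cm³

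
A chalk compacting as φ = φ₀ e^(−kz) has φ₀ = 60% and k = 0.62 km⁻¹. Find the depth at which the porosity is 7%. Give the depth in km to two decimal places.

3.47 km

Invert Athy's law: z = ln(φ₀/φ) / k
z = ln(0.6/0.07) / 0.62 = ln(8.571) / 0.62 = 2.1484 / 0.62 = 3.465 km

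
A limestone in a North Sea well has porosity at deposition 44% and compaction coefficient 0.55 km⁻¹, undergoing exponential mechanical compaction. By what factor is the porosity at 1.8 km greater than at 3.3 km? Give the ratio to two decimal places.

2.28

n(d₁)/n(d₂) = e^(−β·d₁)/e^(−β·d₂) = e^{β(d₂−d₁)}
= exp(0.55 × 1.5) = exp(0.825) = 2.2819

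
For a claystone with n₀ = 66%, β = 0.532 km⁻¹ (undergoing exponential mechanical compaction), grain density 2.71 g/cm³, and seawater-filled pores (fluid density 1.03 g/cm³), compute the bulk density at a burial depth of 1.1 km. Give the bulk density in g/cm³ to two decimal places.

2.09 g/cm³

Porosity at depth: n = 0.66·exp(−0.532×1.1) = 0.66×0.5570 = 0.3676
Bulk density: ρ_b = (1−n)ρ_g + n·ρ_f = 0.6324×2.71 + 0.3676×1.03
       = 1.714 + 0.379 = 2.092 g/cm³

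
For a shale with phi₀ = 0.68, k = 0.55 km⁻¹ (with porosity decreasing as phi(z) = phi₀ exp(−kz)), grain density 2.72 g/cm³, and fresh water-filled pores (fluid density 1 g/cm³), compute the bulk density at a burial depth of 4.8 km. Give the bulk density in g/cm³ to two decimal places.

2.64 g/cm³

Porosity at depth: phi = 0.68·exp(−0.55×4.8) = 0.68×0.0714 = 0.0485
Bulk density: ρ_b = (1−phi)ρ_g + phi·ρ_f = 0.9515×2.72 + 0.0485×1
       = 2.588 + 0.049 = 2.637 g/cm³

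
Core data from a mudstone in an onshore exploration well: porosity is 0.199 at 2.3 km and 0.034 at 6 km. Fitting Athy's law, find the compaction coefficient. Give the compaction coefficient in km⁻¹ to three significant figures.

0.478 km⁻¹

Athy: n(z) = n₀ e^(−βz) ⇒ n₁/n₂ = e^{β(z₂−z₁)} ⇒ β = ln(n₁/n₂)/(z₂−z₁)
β = ln(0.199/0.034) / (6 − 2.3) = ln(5.853) / 3.7 = 1.7669 / 3.7 = 0.4776 km⁻¹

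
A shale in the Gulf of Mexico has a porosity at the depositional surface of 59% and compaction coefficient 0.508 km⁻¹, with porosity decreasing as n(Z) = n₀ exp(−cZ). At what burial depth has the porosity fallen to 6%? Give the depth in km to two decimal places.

Invert Athy's law: Z = ln(n₀/n) / c
Z = ln(0.59/0.06) / 0.508 = ln(9.833) / 0.508 = 2.2858 / 0.508 = 4.500 km

4.50 km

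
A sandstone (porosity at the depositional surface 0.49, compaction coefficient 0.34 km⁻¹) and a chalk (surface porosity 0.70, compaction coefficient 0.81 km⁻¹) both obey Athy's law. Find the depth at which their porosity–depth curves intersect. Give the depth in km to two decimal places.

Set n₀ₐ e^(−cₐz) = n₀ᵦ e^(−cᵦz) ⇒ ln(n₀ₐ/n₀ᵦ) = (cₐ − cᵦ)·z
z = ln(0.49/0.7) / (0.34 − 0.81) = -0.3567 / -0.47 = 0.759 km

0.76 km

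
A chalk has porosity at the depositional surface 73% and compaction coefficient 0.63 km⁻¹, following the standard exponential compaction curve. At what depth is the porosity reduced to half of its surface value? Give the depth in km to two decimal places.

1.10 km

phi/phi₀ = 1/2 ⇒ exp(−c·d) = 1/2 ⇒ d = ln(2) / c
d = 0.6931 / 0.63 = 1.100 km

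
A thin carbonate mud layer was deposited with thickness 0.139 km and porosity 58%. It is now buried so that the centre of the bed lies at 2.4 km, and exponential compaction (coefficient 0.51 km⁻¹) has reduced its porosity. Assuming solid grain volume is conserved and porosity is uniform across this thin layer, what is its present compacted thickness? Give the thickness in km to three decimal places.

0.070 km

Porosity at 2.4 km: n = 0.58·exp(−0.51×2.4) = 0.1705
Solid-volume conservation: h(1−n) = h₀(1−n₀) ⇒ h = h₀·(1−n₀)/(1−n)
h = 0.139 × (1 − 0.58)/(1 − 0.1705) = 0.139 × 0.5064 = 0.0704 km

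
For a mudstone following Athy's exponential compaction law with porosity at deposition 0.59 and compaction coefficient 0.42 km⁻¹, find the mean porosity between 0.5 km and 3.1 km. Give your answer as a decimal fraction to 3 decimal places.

⟨φ⟩ = (1/(Z₂−Z₁)) ∫ φ₀ e^(−kZ) dZ = φ₀·(e^(−k·Z₁) − e^(−k·Z₂)) / (k·(Z₂−Z₁))
e^(−0.42×0.5) = 0.8106; e^(−0.42×3.1) = 0.2720
⟨φ⟩ = 0.59 × (0.8106 − 0.2720) / (0.42 × 2.6) = 0.59 × 0.4932 = 0.2910

0.291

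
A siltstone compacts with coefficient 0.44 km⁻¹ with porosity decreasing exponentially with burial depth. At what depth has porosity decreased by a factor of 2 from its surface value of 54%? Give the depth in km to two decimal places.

φ/φ₀ = 1/2 ⇒ exp(−k·d) = 1/2 ⇒ d = ln(2) / k
d = 0.6931 / 0.44 = 1.575 km

1.58 km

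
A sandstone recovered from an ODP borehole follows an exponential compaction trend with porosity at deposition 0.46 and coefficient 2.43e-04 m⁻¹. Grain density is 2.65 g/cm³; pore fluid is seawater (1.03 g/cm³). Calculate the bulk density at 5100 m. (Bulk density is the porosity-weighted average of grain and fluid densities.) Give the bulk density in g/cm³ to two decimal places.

Working in km (1 km = 1000 m; c in km⁻¹ = c in m⁻¹ × 1000):
Porosity at depth: φ = 0.46·exp(−0.243×5.1) = 0.46×0.2896 = 0.1332
Bulk density: ρ_b = (1−φ)ρ_g + φ·ρ_f = 0.8668×2.65 + 0.1332×1.03
       = 2.297 + 0.137 = 2.434 g/cm³

2.43 g/cm³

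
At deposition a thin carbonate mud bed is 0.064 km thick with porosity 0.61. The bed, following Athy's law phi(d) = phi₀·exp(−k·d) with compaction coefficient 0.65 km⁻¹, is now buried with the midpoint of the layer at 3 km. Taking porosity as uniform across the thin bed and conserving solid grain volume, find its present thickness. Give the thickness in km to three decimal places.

Porosity at 3 km: phi = 0.61·exp(−0.65×3) = 0.0868
Solid-volume conservation: h(1−phi) = h₀(1−phi₀) ⇒ h = h₀·(1−phi₀)/(1−phi)
h = 0.064 × (1 − 0.61)/(1 − 0.0868) = 0.064 × 0.4271 = 0.0273 km

0.027 km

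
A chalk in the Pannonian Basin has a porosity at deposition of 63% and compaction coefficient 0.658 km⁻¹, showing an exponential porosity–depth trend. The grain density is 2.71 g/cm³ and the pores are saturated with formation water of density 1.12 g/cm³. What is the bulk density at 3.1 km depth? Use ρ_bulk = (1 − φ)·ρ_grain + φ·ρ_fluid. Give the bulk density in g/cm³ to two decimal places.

2.58 g/cm³

Porosity at depth: phi = 0.63·exp(−0.658×3.1) = 0.63×0.1301 = 0.0819
Bulk density: ρ_b = (1−phi)ρ_g + phi·ρ_f = 0.9181×2.71 + 0.0819×1.12
       = 2.488 + 0.092 = 2.580 g/cm³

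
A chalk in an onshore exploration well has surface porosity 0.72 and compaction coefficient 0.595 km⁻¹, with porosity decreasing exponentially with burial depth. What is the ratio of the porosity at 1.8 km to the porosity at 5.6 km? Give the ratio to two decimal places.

φ(d₁)/φ(d₂) = e^(−β·d₁)/e^(−β·d₂) = e^{β(d₂−d₁)}
= exp(0.595 × 3.8) = exp(2.261) = 9.5927

9.59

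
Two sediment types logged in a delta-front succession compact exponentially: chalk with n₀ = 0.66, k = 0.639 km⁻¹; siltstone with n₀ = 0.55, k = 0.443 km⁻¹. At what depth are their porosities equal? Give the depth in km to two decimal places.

0.93 km

Set n₀ₐ e^(−kₐz) = n₀ᵦ e^(−kᵦz) ⇒ ln(n₀ₐ/n₀ᵦ) = (kₐ − kᵦ)·z
z = ln(0.66/0.55) / (0.639 − 0.443) = 0.1823 / 0.196 = 0.930 km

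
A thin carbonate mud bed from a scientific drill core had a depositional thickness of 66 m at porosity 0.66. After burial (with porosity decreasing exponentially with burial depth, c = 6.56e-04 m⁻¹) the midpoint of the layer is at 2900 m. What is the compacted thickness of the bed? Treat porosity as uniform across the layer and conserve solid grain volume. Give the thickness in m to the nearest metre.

Working in km (1 km = 1000 m; c in km⁻¹ = c in m⁻¹ × 1000):
Porosity at 2.9 km: φ = 0.66·exp(−0.656×2.9) = 0.0985
Solid-volume conservation: h(1−φ) = h₀(1−φ₀) ⇒ h = h₀·(1−φ₀)/(1−φ)
h = 0.066 × (1 − 0.66)/(1 − 0.0985) = 0.066 × 0.3771 = 0.0249 km

25 m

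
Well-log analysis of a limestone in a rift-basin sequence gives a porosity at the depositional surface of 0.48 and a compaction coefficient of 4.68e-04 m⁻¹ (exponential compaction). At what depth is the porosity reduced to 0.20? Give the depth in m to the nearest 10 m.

Working in km (1 km = 1000 m; c in km⁻¹ = c in m⁻¹ × 1000):
Invert Athy's law: d = ln(phi₀/phi) / c
d = ln(0.48/0.2) / 0.468 = ln(2.4) / 0.468 = 0.8755 / 0.468 = 1.871 km

1870 m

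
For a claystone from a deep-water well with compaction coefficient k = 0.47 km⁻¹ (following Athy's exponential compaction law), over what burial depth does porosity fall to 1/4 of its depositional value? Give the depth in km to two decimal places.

2.95 km

phi/phi₀ = 1/4 ⇒ exp(−k·z) = 1/4 ⇒ z = ln(4) / k
z = 1.3863 / 0.47 = 2.950 km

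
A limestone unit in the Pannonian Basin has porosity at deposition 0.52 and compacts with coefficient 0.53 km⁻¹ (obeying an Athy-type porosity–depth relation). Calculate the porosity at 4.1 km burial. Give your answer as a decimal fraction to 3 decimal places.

0.059

n = n₀·exp(−c·z) = 0.52 × exp(−0.53 × 4.1) = 0.52 × exp(−2.173)
  = 0.52 × 0.1138 = 0.0592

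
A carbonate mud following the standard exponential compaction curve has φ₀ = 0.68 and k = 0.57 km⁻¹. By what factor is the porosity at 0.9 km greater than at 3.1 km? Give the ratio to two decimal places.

3.50

φ(z₁)/φ(z₂) = e^(−k·z₁)/e^(−k·z₂) = e^{k(z₂−z₁)}
= exp(0.57 × 2.2) = exp(1.254) = 3.5043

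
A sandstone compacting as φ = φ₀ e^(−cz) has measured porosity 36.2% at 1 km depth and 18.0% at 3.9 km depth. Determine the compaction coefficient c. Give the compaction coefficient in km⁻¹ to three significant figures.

0.241 km⁻¹

Athy: φ(z) = φ₀ e^(−cz) ⇒ φ₁/φ₂ = e^{c(z₂−z₁)} ⇒ c = ln(φ₁/φ₂)/(z₂−z₁)
c = ln(0.362/0.18) / (3.9 − 1) = ln(2.011) / 2.9 = 0.6987 / 2.9 = 0.2409 km⁻¹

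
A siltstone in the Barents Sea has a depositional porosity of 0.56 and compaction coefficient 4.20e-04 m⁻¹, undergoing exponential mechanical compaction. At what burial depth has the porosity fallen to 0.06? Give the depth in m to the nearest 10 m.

5320 m

Working in km (1 km = 1000 m; β in km⁻¹ = β in m⁻¹ × 1000):
Invert Athy's law: d = ln(phi₀/phi) / β
d = ln(0.56/0.06) / 0.42 = ln(9.333) / 0.42 = 2.2336 / 0.42 = 5.318 km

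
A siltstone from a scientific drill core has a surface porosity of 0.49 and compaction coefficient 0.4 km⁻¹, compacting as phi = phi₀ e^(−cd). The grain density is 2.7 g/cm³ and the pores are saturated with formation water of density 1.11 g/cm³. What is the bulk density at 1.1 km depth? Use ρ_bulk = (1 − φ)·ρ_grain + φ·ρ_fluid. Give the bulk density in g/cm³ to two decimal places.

Porosity at depth: phi = 0.49·exp(−0.4×1.1) = 0.49×0.6440 = 0.3156
Bulk density: ρ_b = (1−phi)ρ_g + phi·ρ_f = 0.6844×2.7 + 0.3156×1.11
       = 1.848 + 0.350 = 2.198 g/cm³

2.20 g/cm³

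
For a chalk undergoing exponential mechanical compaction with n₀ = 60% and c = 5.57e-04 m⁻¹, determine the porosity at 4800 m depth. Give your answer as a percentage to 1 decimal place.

4.1%

Working in km (1 km = 1000 m; c in km⁻¹ = c in m⁻¹ × 1000):
n = n₀·exp(−c·d) = 0.6 × exp(−0.557 × 4.8) = 0.6 × exp(−2.674)
  = 0.6 × 0.0690 = 0.0414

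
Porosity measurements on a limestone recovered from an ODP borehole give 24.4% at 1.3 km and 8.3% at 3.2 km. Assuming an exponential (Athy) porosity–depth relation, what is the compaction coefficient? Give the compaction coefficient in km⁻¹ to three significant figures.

Athy: phi(d) = phi₀ e^(−βd) ⇒ phi₁/phi₂ = e^{β(d₂−d₁)} ⇒ β = ln(phi₁/phi₂)/(d₂−d₁)
β = ln(0.244/0.083) / (3.2 − 1.3) = ln(2.94) / 1.9 = 1.0783 / 1.9 = 0.5675 km⁻¹

0.568 km⁻¹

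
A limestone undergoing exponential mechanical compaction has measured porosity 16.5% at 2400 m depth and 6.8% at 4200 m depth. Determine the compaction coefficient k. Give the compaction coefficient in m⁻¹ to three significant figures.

0.000492 m⁻¹

Working in km (1 km = 1000 m; k in km⁻¹ = k in m⁻¹ × 1000):
Athy: phi(d) = phi₀ e^(−kd) ⇒ phi₁/phi₂ = e^{k(d₂−d₁)} ⇒ k = ln(phi₁/phi₂)/(d₂−d₁)
k = ln(0.165/0.068) / (4.2 − 2.4) = ln(2.426) / 1.8 = 0.8864 / 1.8 = 0.4925 km⁻¹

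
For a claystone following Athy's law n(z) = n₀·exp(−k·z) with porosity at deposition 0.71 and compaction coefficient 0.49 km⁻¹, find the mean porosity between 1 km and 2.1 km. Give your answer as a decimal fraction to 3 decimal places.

0.336

⟨n⟩ = (1/(z₂−z₁)) ∫ n₀ e^(−kz) dz = n₀·(e^(−k·z₁) − e^(−k·z₂)) / (k·(z₂−z₁))
e^(−0.49×1) = 0.6126; e^(−0.49×2.1) = 0.3574
⟨n⟩ = 0.71 × (0.6126 − 0.3574) / (0.49 × 1.1) = 0.71 × 0.4736 = 0.3362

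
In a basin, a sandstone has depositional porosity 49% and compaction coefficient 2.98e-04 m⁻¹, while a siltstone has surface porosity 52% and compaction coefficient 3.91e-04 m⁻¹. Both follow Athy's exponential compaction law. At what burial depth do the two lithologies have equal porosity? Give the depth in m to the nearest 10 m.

Working in km (1 km = 1000 m; c in km⁻¹ = c in m⁻¹ × 1000):
Set n₀ₐ e^(−cₐZ) = n₀ᵦ e^(−cᵦZ) ⇒ ln(n₀ₐ/n₀ᵦ) = (cₐ − cᵦ)·Z
Z = ln(0.49/0.52) / (0.298 − 0.391) = -0.0594 / -0.093 = 0.639 km

640 m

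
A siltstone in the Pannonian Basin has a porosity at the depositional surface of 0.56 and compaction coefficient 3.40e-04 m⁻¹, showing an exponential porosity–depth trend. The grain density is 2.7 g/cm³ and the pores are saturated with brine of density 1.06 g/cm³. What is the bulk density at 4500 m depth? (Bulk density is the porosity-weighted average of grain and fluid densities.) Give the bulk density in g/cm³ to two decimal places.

Working in km (1 km = 1000 m; k in km⁻¹ = k in m⁻¹ × 1000):
Porosity at depth: phi = 0.56·exp(−0.34×4.5) = 0.56×0.2165 = 0.1213
Bulk density: ρ_b = (1−phi)ρ_g + phi·ρ_f = 0.8787×2.7 + 0.1213×1.06
       = 2.373 + 0.129 = 2.501 g/cm³

2.50 g/cm³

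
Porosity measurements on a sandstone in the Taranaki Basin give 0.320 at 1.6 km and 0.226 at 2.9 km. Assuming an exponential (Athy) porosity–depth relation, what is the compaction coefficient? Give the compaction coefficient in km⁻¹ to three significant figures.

Athy: φ(d) = φ₀ e^(−kd) ⇒ φ₁/φ₂ = e^{k(d₂−d₁)} ⇒ k = ln(φ₁/φ₂)/(d₂−d₁)
k = ln(0.32/0.226) / (2.9 − 1.6) = ln(1.416) / 1.3 = 0.3478 / 1.3 = 0.2675 km⁻¹

0.268 km⁻¹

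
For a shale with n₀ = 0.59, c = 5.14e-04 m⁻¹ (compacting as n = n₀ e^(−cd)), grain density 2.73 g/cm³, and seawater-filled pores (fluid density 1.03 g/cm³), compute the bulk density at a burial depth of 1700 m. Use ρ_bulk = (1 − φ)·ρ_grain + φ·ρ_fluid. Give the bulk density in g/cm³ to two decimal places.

Working in km (1 km = 1000 m; c in km⁻¹ = c in m⁻¹ × 1000):
Porosity at depth: n = 0.59·exp(−0.514×1.7) = 0.59×0.4174 = 0.2462
Bulk density: ρ_b = (1−n)ρ_g + n·ρ_f = 0.7538×2.73 + 0.2462×1.03
       = 2.058 + 0.254 = 2.311 g/cm³

2.31 g/cm³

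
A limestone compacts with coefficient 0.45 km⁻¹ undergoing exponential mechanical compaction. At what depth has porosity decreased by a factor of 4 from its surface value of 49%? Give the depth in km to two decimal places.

3.08 km

φ/φ₀ = 1/4 ⇒ exp(−β·d) = 1/4 ⇒ d = ln(4) / β
d = 1.3863 / 0.45 = 3.081 km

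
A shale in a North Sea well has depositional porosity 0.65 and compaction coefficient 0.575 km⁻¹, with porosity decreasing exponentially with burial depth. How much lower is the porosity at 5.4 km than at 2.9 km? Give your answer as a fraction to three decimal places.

0.094

n(2.9) = 0.65·e^(−0.575×2.9) = 0.1227
n(5.4) = 0.65·e^(−0.575×5.4) = 0.0291
Δn = 0.1227 − 0.0291 = 0.0935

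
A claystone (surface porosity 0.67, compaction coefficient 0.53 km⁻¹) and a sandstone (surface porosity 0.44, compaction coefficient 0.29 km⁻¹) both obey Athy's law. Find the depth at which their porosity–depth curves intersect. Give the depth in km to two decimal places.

1.75 km

Set φ₀ₐ e^(−βₐz) = φ₀ᵦ e^(−βᵦz) ⇒ ln(φ₀ₐ/φ₀ᵦ) = (βₐ − βᵦ)·z
z = ln(0.67/0.44) / (0.53 − 0.29) = 0.4205 / 0.24 = 1.752 km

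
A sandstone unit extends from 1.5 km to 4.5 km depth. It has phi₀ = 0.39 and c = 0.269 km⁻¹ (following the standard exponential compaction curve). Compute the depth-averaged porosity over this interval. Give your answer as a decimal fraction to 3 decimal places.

⟨phi⟩ = (1/(d₂−d₁)) ∫ phi₀ e^(−cd) dd = phi₀·(e^(−c·d₁) − e^(−c·d₂)) / (c·(d₂−d₁))
e^(−0.269×1.5) = 0.6680; e^(−0.269×4.5) = 0.2980
⟨phi⟩ = 0.39 × (0.6680 − 0.2980) / (0.269 × 3) = 0.39 × 0.4584 = 0.1788

0.179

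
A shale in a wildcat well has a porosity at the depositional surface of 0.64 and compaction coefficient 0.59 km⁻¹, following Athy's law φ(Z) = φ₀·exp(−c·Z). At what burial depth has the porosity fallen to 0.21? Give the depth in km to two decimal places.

Invert Athy's law: Z = ln(φ₀/φ) / c
Z = ln(0.64/0.21) / 0.59 = ln(3.048) / 0.59 = 1.1144 / 0.59 = 1.889 km

1.89 km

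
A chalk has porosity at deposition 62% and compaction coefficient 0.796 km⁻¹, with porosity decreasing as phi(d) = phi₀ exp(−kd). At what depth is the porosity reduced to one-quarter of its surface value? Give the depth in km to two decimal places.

1.74 km

phi/phi₀ = 1/4 ⇒ exp(−k·d) = 1/4 ⇒ d = ln(4) / k
d = 1.3863 / 0.796 = 1.742 km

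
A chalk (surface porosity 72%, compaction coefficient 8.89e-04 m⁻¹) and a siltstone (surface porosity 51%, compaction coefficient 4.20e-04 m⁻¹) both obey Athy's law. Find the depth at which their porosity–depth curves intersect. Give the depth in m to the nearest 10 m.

740 m

Working in km (1 km = 1000 m; β in km⁻¹ = β in m⁻¹ × 1000):
Set phi₀ₐ e^(−βₐd) = phi₀ᵦ e^(−βᵦd) ⇒ ln(phi₀ₐ/phi₀ᵦ) = (βₐ − βᵦ)·d
d = ln(0.72/0.51) / (0.889 − 0.42) = 0.3448 / 0.469 = 0.735 km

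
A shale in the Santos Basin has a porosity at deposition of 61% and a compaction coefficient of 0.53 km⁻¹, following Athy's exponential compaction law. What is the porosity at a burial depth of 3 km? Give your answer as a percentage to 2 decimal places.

n = n₀·exp(−β·d) = 0.61 × exp(−0.53 × 3) = 0.61 × exp(−1.59)
  = 0.61 × 0.2039 = 0.1244

12.44%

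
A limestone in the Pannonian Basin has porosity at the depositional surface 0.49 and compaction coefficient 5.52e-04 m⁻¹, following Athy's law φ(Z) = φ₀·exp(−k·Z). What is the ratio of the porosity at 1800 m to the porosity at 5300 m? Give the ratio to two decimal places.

Working in km (1 km = 1000 m; k in km⁻¹ = k in m⁻¹ × 1000):
φ(Z₁)/φ(Z₂) = e^(−k·Z₁)/e^(−k·Z₂) = e^{k(Z₂−Z₁)}
= exp(0.552 × 3.5) = exp(1.932) = 6.9033

6.90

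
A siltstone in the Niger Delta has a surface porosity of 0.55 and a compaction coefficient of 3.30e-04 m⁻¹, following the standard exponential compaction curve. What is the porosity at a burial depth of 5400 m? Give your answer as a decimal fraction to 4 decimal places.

0.0926

Working in km (1 km = 1000 m; β in km⁻¹ = β in m⁻¹ × 1000):
φ = φ₀·exp(−β·z) = 0.55 × exp(−0.33 × 5.4) = 0.55 × exp(−1.782)
  = 0.55 × 0.1683 = 0.0926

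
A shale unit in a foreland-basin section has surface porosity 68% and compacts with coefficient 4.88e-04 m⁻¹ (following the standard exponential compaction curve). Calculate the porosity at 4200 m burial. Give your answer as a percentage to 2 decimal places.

8.76%

Working in km (1 km = 1000 m; β in km⁻¹ = β in m⁻¹ × 1000):
phi = phi₀·exp(−β·Z) = 0.68 × exp(−0.488 × 4.2) = 0.68 × exp(−2.05)
  = 0.68 × 0.1288 = 0.0876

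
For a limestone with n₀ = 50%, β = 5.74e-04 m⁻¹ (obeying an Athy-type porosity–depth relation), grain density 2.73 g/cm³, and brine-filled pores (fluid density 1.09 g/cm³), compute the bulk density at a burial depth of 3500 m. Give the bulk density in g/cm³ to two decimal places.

Working in km (1 km = 1000 m; β in km⁻¹ = β in m⁻¹ × 1000):
Porosity at depth: n = 0.5·exp(−0.574×3.5) = 0.5×0.1341 = 0.0671
Bulk density: ρ_b = (1−n)ρ_g + n·ρ_f = 0.9329×2.73 + 0.0671×1.09
       = 2.547 + 0.073 = 2.620 g/cm³

2.62 g/cm³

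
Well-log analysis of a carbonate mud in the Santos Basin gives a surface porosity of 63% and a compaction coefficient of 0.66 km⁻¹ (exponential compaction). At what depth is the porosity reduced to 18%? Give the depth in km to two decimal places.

1.90 km

Invert Athy's law: z = ln(n₀/n) / β
z = ln(0.63/0.18) / 0.66 = ln(3.5) / 0.66 = 1.2528 / 0.66 = 1.898 km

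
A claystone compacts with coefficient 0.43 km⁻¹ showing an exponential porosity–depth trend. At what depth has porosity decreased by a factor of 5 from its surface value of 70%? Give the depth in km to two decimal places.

phi/phi₀ = 1/5 ⇒ exp(−β·z) = 1/5 ⇒ z = ln(5) / β
z = 1.6094 / 0.43 = 3.743 km

3.74 km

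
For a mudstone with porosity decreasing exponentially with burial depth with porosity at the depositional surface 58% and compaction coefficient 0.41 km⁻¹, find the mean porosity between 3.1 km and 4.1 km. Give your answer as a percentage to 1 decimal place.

13.3%

⟨n⟩ = (1/(Z₂−Z₁)) ∫ n₀ e^(−βZ) dZ = n₀·(e^(−β·Z₁) − e^(−β·Z₂)) / (β·(Z₂−Z₁))
e^(−0.41×3.1) = 0.2806; e^(−0.41×4.1) = 0.1862
⟨n⟩ = 0.58 × (0.2806 − 0.1862) / (0.41 × 1) = 0.58 × 0.2302 = 0.1335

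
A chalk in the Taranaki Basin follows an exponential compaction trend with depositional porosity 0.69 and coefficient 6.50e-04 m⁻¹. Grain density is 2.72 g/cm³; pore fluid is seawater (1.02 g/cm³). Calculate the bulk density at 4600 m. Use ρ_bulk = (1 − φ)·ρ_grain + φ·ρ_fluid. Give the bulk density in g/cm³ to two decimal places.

Working in km (1 km = 1000 m; c in km⁻¹ = c in m⁻¹ × 1000):
Porosity at depth: φ = 0.69·exp(−0.65×4.6) = 0.69×0.0503 = 0.0347
Bulk density: ρ_b = (1−φ)ρ_g + φ·ρ_f = 0.9653×2.72 + 0.0347×1.02
       = 2.626 + 0.035 = 2.661 g/cm³

2.66 g/cm³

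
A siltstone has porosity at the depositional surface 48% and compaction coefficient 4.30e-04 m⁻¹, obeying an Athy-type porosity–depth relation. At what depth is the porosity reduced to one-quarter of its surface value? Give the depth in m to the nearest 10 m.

3220 m

Working in km (1 km = 1000 m; β in km⁻¹ = β in m⁻¹ × 1000):
n/n₀ = 1/4 ⇒ exp(−β·Z) = 1/4 ⇒ Z = ln(4) / β
Z = 1.3863 / 0.43 = 3.224 km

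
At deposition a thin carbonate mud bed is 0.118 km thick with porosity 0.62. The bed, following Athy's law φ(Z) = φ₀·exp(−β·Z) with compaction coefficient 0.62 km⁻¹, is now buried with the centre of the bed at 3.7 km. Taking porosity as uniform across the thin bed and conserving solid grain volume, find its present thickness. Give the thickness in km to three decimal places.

Porosity at 3.7 km: φ = 0.62·exp(−0.62×3.7) = 0.0625
Solid-volume conservation: h(1−φ) = h₀(1−φ₀) ⇒ h = h₀·(1−φ₀)/(1−φ)
h = 0.118 × (1 − 0.62)/(1 − 0.0625) = 0.118 × 0.4053 = 0.0478 km

0.048 km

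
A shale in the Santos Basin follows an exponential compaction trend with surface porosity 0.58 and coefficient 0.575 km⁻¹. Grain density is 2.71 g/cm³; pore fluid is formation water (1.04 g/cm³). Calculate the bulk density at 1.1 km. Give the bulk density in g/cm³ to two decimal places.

2.20 g/cm³

Porosity at depth: phi = 0.58·exp(−0.575×1.1) = 0.58×0.5313 = 0.3081
Bulk density: ρ_b = (1−phi)ρ_g + phi·ρ_f = 0.6919×2.71 + 0.3081×1.04
       = 1.875 + 0.320 = 2.195 g/cm³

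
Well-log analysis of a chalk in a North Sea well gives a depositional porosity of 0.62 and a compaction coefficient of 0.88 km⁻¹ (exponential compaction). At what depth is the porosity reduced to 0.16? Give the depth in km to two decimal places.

Invert Athy's law: d = ln(n₀/n) / c
d = ln(0.62/0.16) / 0.88 = ln(3.875) / 0.88 = 1.3545 / 0.88 = 1.539 km

1.54 km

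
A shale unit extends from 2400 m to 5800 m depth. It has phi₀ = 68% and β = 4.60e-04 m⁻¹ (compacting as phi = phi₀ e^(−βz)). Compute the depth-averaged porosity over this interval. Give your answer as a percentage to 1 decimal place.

11.4%

Working in km (1 km = 1000 m; β in km⁻¹ = β in m⁻¹ × 1000):
⟨phi⟩ = (1/(z₂−z₁)) ∫ phi₀ e^(−βz) dz = phi₀·(e^(−β·z₁) − e^(−β·z₂)) / (β·(z₂−z₁))
e^(−0.46×2.4) = 0.3315; e^(−0.46×5.8) = 0.0694
⟨phi⟩ = 0.68 × (0.3315 − 0.0694) / (0.46 × 3.4) = 0.68 × 0.1676 = 0.1140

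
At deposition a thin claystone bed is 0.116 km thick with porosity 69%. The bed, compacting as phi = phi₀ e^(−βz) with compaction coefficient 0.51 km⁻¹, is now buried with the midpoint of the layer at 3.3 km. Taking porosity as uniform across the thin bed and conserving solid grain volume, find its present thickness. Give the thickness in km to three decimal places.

Porosity at 3.3 km: phi = 0.69·exp(−0.51×3.3) = 0.1282
Solid-volume conservation: h(1−phi) = h₀(1−phi₀) ⇒ h = h₀·(1−phi₀)/(1−phi)
h = 0.116 × (1 − 0.69)/(1 − 0.1282) = 0.116 × 0.3556 = 0.0412 km

0.041 km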